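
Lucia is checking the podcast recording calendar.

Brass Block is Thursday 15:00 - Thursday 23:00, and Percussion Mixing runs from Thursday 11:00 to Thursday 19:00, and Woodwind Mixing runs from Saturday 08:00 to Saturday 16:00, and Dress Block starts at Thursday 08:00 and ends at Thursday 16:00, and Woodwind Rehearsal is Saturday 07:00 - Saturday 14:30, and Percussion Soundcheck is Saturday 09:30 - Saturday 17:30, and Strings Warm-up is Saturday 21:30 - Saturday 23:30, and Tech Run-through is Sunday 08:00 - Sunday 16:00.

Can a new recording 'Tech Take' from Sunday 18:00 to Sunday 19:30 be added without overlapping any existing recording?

Dress Block: ends Thursday 16:00 at or before Tech Take starts Sunday 18:00 → clear.
Percussion Mixing: ends Thursday 19:00 at or before Tech Take starts Sunday 18:00 → clear.
Brass Block: ends Thursday 23:00 at or before Tech Take starts Sunday 18:00 → clear.
Woodwind Rehearsal: ends Saturday 14:30 at or before Tech Take starts Sunday 18:00 → clear.
Woodwind Mixing: ends Saturday 16:00 at or before Tech Take starts Sunday 18:00 → clear.
Percussion Soundcheck: ends Saturday 17:30 at or before Tech Take starts Sunday 18:00 → clear.
Strings Warm-up: ends Saturday 23:30 at or before Tech Take starts Sunday 18:00 → clear.
Tech Run-through: ends Sunday 16:00 at or before Tech Take starts Sunday 18:00 → clear.

Yes — the slot is free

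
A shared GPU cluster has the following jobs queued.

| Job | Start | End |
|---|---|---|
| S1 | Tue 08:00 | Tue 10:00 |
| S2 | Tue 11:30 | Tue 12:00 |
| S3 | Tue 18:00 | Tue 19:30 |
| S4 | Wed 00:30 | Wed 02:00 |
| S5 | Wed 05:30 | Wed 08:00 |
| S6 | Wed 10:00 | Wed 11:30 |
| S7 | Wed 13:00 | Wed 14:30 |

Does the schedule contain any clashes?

No

Two intervals overlap when each starts before the other ends.
Sorted by start: S1, S2, S3, S4, S5, S6, S7.
S2 starts after S1 ends, so nothing later overlaps S1 either.
S3 starts after S2 ends, so nothing later overlaps S2 either.
S4 starts after S3 ends, so nothing later overlaps S3 either.
S5 starts after S4 ends, so nothing later overlaps S4 either.
S6 starts after S5 ends, so nothing later overlaps S5 either.
S7 starts after S6 ends.
Every pair is clear; the schedule has no overlaps.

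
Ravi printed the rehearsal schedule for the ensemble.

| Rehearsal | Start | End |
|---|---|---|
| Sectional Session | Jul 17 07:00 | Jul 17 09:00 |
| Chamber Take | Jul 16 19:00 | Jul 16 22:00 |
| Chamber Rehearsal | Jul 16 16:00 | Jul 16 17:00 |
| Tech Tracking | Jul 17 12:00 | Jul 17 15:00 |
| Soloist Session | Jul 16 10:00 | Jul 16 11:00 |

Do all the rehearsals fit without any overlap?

Sorted by start: Soloist Session, Chamber Rehearsal, Chamber Take, Sectional Session, Tech Tracking.
Chamber Rehearsal starts after Soloist Session ends — done with Soloist Session.
Chamber Take starts after Chamber Rehearsal ends — done with Chamber Rehearsal.
Sectional Session starts after Chamber Take ends — done with Chamber Take.
Tech Tracking starts after Sectional Session ends.
Every pair is clear; the schedule has no overlaps.

Yes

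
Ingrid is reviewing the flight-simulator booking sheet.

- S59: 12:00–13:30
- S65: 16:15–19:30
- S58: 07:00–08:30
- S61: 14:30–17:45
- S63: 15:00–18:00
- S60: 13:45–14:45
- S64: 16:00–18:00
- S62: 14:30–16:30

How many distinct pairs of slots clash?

Two intervals overlap when each starts before the other ends.
Sorted by start: S58, S59, S60, S61, S62, S63, S64, S65.
S59 starts after S58 ends, so nothing later overlaps S58 either.
S60 starts after S59 ends, so nothing later overlaps S59 either.
S61 starts before S60 ends → S60 and S61 overlap.
S62 starts before S60 ends → S60 and S62 overlap.
S63 starts after S60 ends, so nothing later overlaps S60 either.
S62 starts before S61 ends → S61 and S62 overlap.
S63 starts before S61 ends → S61 and S63 overlap.
S64 starts before S61 ends → S61 and S64 overlap.
S65 starts before S61 ends → S61 and S65 overlap.
S63 starts before S62 ends → S62 and S63 overlap.
S64 starts before S62 ends → S62 and S64 overlap.
S65 starts before S62 ends → S62 and S65 overlap.
S64 starts before S63 ends → S63 and S64 overlap.
S65 starts before S63 ends → S63 and S65 overlap.
S65 starts before S64 ends → S64 and S65 overlap.
Overlapping pairs: S60 & S61, S60 & S62, S61 & S62, S61 & S63, S61 & S64, S61 & S65, S62 & S63, S62 & S64, S62 & S65, S63 & S64, S63 & S65, S64 & S65 — 12 in total.

12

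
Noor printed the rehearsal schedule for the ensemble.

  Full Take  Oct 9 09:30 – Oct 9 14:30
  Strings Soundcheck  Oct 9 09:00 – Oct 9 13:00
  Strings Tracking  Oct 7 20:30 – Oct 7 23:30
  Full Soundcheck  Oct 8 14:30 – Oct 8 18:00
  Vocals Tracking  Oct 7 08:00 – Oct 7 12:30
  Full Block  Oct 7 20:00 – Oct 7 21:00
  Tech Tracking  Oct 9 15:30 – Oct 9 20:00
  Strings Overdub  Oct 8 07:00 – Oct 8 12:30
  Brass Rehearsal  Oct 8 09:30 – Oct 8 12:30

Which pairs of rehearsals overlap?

Check each pair: they overlap iff neither finishes before the other starts.
Sorted by start: Vocals Tracking, Full Block, Strings Tracking, Strings Overdub, Brass Rehearsal, Full Soundcheck, Strings Soundcheck, Full Take, Tech Tracking.
Full Block starts after Vocals Tracking ends; Vocals Tracking is clear from here.
Strings Tracking starts before Full Block ends → Full Block and Strings Tracking overlap.
Strings Overdub starts after Full Block ends; Full Block is clear from here.
Strings Overdub starts after Strings Tracking ends; Strings Tracking is clear from here.
Brass Rehearsal starts before Strings Overdub ends → Strings Overdub and Brass Rehearsal overlap.
Full Soundcheck starts after Strings Overdub ends; Strings Overdub is clear from here.
Full Soundcheck starts after Brass Rehearsal ends; Brass Rehearsal is clear from here.
Strings Soundcheck starts after Full Soundcheck ends; Full Soundcheck is clear from here.
Full Take starts before Strings Soundcheck ends → Strings Soundcheck and Full Take overlap.
Tech Tracking starts after Strings Soundcheck ends.
Tech Tracking starts after Full Take ends.

Brass Rehearsal & Strings Overdub, Full Block & Strings Tracking, Full Take & Strings Soundcheck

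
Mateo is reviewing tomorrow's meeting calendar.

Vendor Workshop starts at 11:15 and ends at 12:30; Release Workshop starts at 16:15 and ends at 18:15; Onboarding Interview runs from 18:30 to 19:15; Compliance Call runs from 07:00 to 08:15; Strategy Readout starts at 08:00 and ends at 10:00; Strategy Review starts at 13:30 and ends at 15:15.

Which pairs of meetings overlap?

Compliance Call & Strategy Readout

Two intervals overlap when each starts before the other ends.
Sorted by start: Compliance Call, Strategy Readout, Vendor Workshop, Strategy Review, Release Workshop, Onboarding Interview.
Strategy Readout starts before Compliance Call ends → Compliance Call and Strategy Readout overlap.
Vendor Workshop starts after Compliance Call ends, so Compliance Call has no further overlaps.
Vendor Workshop starts after Strategy Readout ends, so Strategy Readout has no further overlaps.
Strategy Review starts after Vendor Workshop ends, so Vendor Workshop has no further overlaps.
Release Workshop starts after Strategy Review ends, so Strategy Review has no further overlaps.
Onboarding Interview starts after Release Workshop ends.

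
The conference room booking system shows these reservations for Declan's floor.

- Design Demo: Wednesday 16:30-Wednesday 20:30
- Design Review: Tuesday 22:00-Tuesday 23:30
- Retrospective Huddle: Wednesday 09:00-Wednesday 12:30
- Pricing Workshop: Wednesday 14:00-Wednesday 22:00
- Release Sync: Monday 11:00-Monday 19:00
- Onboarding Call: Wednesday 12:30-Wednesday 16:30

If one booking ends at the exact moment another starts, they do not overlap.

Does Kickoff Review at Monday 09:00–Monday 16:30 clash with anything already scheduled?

Release Sync: starts Monday 11:00 before Kickoff Review ends Monday 16:30, and ends Monday 19:00 after Kickoff Review starts Monday 09:00 → overlap.
Design Review: starts Tuesday 22:00 at or after Kickoff Review ends Monday 16:30 → clear.
Retrospective Huddle: starts Wednesday 09:00 at or after Kickoff Review ends Monday 16:30 → clear.
Onboarding Call: starts Wednesday 12:30 at or after Kickoff Review ends Monday 16:30 → clear.
Pricing Workshop: starts Wednesday 14:00 at or after Kickoff Review ends Monday 16:30 → clear.
Design Demo: starts Wednesday 16:30 at or after Kickoff Review ends Monday 16:30 → clear.
Kickoff Review overlaps Release Sync.

Yes — it overlaps Release Sync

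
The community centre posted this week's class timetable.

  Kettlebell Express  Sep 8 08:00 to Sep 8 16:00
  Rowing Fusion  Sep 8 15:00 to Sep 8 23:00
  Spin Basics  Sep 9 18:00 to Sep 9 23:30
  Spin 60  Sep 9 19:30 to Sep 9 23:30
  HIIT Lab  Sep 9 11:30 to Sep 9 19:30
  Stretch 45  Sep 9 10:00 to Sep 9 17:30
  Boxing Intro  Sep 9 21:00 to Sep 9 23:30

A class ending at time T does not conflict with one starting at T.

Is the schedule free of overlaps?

No

Sorted by start: Kettlebell Express, Rowing Fusion, Stretch 45, HIIT Lab, Spin Basics, Spin 60, Boxing Intro.
Rowing Fusion starts before Kettlebell Express ends → Kettlebell Express and Rowing Fusion overlap.
That's a conflict, so the schedule is not conflict-free.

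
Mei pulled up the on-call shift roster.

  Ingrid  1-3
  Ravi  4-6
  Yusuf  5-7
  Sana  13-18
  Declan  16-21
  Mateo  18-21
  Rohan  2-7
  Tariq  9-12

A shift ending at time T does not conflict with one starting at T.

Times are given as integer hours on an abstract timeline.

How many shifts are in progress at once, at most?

3

Sweep the timeline, counting +1 at each start and −1 at each end (ends before starts at a tie):
1 start Ingrid → 1
2 start Rohan → 2
3 end Ingrid → 1
4 start Ravi → 2
5 start Yusuf → 3
6 end Ravi → 2
7 end Rohan → 1
7 end Yusuf → 0
9 start Tariq → 1
12 end Tariq → 0
13 start Sana → 1
16 start Declan → 2
18 end Sana → 1
18 start Mateo → 2
21 end Declan → 1
21 end Mateo → 0
Peak is 3, at 5 (Ravi, Rohan, Yusuf).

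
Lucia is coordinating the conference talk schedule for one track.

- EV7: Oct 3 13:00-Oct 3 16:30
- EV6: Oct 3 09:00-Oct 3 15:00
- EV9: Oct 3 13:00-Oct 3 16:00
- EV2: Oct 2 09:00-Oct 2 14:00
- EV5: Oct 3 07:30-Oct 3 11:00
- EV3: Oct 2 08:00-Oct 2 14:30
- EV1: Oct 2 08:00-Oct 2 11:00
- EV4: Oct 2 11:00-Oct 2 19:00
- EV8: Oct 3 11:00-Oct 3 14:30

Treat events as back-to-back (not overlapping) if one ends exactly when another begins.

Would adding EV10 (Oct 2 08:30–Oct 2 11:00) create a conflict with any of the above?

Yes — it overlaps EV1, EV2, EV3

EV1: starts Oct 2 08:00 before EV10 ends Oct 2 11:00, and ends Oct 2 11:00 after EV10 starts Oct 2 08:30 → overlap.
EV3: starts Oct 2 08:00 before EV10 ends Oct 2 11:00, and ends Oct 2 14:30 after EV10 starts Oct 2 08:30 → overlap.
EV2: starts Oct 2 09:00 before EV10 ends Oct 2 11:00, and ends Oct 2 14:00 after EV10 starts Oct 2 08:30 → overlap.
EV4: starts Oct 2 11:00 at or after EV10 ends Oct 2 11:00 → clear.
EV5: starts Oct 3 07:30 at or after EV10 ends Oct 2 11:00 → clear.
EV6: starts Oct 3 09:00 at or after EV10 ends Oct 2 11:00 → clear.
EV8: starts Oct 3 11:00 at or after EV10 ends Oct 2 11:00 → clear.
EV7: starts Oct 3 13:00 at or after EV10 ends Oct 2 11:00 → clear.
EV9: starts Oct 3 13:00 at or after EV10 ends Oct 2 11:00 → clear.
EV10 overlaps EV1, EV2, EV3.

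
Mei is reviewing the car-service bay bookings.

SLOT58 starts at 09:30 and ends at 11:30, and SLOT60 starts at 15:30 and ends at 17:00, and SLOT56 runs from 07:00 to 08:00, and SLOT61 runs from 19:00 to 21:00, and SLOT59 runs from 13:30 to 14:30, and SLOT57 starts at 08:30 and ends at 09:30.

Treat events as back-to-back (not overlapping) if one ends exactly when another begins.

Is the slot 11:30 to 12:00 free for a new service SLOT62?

Yes — the slot is free

SLOT56: ends 08:00 at or before SLOT62 starts 11:30 → clear.
SLOT57: ends 09:30 at or before SLOT62 starts 11:30 → clear.
SLOT58: ends 11:30 at or before SLOT62 starts 11:30 → clear.
SLOT59: starts 13:30 at or after SLOT62 ends 12:00 → clear.
SLOT60: starts 15:30 at or after SLOT62 ends 12:00 → clear.
SLOT61: starts 19:00 at or after SLOT62 ends 12:00 → clear.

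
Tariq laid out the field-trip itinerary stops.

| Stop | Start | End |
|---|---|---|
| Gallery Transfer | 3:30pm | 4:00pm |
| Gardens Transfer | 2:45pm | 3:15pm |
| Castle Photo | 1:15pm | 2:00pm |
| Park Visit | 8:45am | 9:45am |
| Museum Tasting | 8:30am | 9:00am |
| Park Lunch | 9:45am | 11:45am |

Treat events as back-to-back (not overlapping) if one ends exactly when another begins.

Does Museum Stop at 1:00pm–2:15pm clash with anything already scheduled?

Museum Tasting: ends 9:00am at or before Museum Stop starts 1:00pm → clear.
Park Visit: ends 9:45am at or before Museum Stop starts 1:00pm → clear.
Park Lunch: ends 11:45am at or before Museum Stop starts 1:00pm → clear.
Castle Photo: starts 1:15pm before Museum Stop ends 2:15pm, and ends 2:00pm after Museum Stop starts 1:00pm → overlap.
Gardens Transfer: starts 2:45pm at or after Museum Stop ends 2:15pm → clear.
Gallery Transfer: starts 3:30pm at or after Museum Stop ends 2:15pm → clear.
Museum Stop overlaps Castle Photo.

Yes — it overlaps Castle Photo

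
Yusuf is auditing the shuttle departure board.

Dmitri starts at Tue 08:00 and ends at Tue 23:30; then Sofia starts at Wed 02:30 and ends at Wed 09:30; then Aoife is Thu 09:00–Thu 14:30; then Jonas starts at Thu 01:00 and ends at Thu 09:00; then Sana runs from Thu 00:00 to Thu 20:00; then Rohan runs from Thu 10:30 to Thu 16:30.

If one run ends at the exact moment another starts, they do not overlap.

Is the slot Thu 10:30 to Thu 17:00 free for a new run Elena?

Dmitri: ends Tue 23:30 at or before Elena starts Thu 10:30 → clear.
Sofia: ends Wed 09:30 at or before Elena starts Thu 10:30 → clear.
Sana: starts Thu 00:00 before Elena ends Thu 17:00, and ends Thu 20:00 after Elena starts Thu 10:30 → overlap.
Jonas: ends Thu 09:00 at or before Elena starts Thu 10:30 → clear.
Aoife: starts Thu 09:00 before Elena ends Thu 17:00, and ends Thu 14:30 after Elena starts Thu 10:30 → overlap.
Rohan: starts Thu 10:30 before Elena ends Thu 17:00, and ends Thu 16:30 after Elena starts Thu 10:30 → overlap.
Elena overlaps Aoife, Sana, Rohan.

No — it overlaps Aoife, Rohan, Sana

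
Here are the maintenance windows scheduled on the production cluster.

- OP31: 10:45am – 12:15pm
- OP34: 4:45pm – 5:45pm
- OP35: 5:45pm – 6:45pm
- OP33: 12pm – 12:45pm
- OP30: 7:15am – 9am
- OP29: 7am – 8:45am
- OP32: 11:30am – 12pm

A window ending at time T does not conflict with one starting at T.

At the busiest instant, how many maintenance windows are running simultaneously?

2

Walk through starts and ends in time order (an end at T is processed before a start at T):
7am start OP29 → 1
7:15am start OP30 → 2
8:45am end OP29 → 1
9am end OP30 → 0
10:45am start OP31 → 1
11:30am start OP32 → 2
12pm end OP32 → 1
12pm start OP33 → 2
12:15pm end OP31 → 1
12:45pm end OP33 → 0
4:45pm start OP34 → 1
5:45pm end OP34 → 0
5:45pm start OP35 → 1
6:45pm end OP35 → 0
Peak is 2, at 7:15am (OP29, OP30).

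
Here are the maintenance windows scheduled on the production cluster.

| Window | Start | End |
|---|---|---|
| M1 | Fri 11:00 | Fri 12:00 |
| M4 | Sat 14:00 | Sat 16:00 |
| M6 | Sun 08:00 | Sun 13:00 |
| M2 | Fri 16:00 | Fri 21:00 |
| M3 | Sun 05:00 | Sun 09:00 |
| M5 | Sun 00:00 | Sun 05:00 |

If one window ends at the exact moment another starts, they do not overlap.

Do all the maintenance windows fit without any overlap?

Sorted by start: M1, M2, M4, M5, M3, M6.
M2 starts after M1 ends — done with M1.
M4 starts after M2 ends — done with M2.
M5 starts after M4 ends — done with M4.
M3 starts exactly when M5 ends (back-to-back, no overlap) — done with M5.
M6 starts before M3 ends → M3 and M6 overlap.
That's a conflict, so the schedule is not conflict-free.

No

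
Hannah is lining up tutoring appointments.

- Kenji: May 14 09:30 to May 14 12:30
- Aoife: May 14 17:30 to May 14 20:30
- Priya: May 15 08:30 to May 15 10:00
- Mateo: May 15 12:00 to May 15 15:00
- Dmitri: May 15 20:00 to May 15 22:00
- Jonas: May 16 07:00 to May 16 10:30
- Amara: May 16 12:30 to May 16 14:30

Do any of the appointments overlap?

No

Sorted by start: Kenji, Aoife, Priya, Mateo, Dmitri, Jonas, Amara.
Aoife starts after Kenji ends, so nothing later overlaps Kenji either.
Priya starts after Aoife ends, so nothing later overlaps Aoife either.
Mateo starts after Priya ends, so nothing later overlaps Priya either.
Dmitri starts after Mateo ends, so nothing later overlaps Mateo either.
Jonas starts after Dmitri ends, so nothing later overlaps Dmitri either.
Amara starts after Jonas ends.
Every pair is clear; the schedule has no overlaps.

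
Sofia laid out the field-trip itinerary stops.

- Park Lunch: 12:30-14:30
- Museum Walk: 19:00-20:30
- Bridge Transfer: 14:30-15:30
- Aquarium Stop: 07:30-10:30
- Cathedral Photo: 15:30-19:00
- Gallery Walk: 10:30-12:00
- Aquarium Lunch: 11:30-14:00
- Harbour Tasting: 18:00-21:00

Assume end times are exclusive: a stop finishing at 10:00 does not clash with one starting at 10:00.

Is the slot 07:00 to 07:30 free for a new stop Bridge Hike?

Aquarium Stop: starts 07:30 at or after Bridge Hike ends 07:30 → clear.
Gallery Walk: starts 10:30 at or after Bridge Hike ends 07:30 → clear.
Aquarium Lunch: starts 11:30 at or after Bridge Hike ends 07:30 → clear.
Park Lunch: starts 12:30 at or after Bridge Hike ends 07:30 → clear.
Bridge Transfer: starts 14:30 at or after Bridge Hike ends 07:30 → clear.
Cathedral Photo: starts 15:30 at or after Bridge Hike ends 07:30 → clear.
Harbour Tasting: starts 18:00 at or after Bridge Hike ends 07:30 → clear.
Museum Walk: starts 19:00 at or after Bridge Hike ends 07:30 → clear.

Yes — the slot is free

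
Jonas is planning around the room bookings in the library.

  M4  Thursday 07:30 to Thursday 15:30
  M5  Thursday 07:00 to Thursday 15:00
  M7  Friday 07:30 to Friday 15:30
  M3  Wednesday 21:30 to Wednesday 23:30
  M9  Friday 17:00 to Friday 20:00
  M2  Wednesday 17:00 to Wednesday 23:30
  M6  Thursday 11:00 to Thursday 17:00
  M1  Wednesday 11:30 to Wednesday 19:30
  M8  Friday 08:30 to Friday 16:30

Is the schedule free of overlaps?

No

Check each pair: they overlap iff neither finishes before the other starts.
Sorted by start: M1, M2, M3, M5, M4, M6, M7, M8, M9.
M2 starts before M1 ends → M1 and M2 overlap.
That's a conflict, so the schedule is not conflict-free.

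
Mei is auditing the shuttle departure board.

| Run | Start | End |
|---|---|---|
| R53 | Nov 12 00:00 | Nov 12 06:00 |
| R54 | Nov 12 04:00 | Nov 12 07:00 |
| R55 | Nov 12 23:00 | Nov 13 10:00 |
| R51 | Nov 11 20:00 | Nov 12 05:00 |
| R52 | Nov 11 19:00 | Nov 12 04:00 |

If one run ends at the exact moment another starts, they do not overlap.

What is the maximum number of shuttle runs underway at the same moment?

Walk through starts and ends in time order (an end at T is processed before a start at T):
Nov 11 19:00 start R52 → 1
Nov 11 20:00 start R51 → 2
Nov 12 00:00 start R53 → 3
Nov 12 04:00 end R52 → 2
Nov 12 04:00 start R54 → 3
Nov 12 05:00 end R51 → 2
Nov 12 06:00 end R53 → 1
Nov 12 07:00 end R54 → 0
Nov 12 23:00 start R55 → 1
Nov 13 10:00 end R55 → 0
Peak is 3, at Nov 12 00:00 (R51, R52, R53).

3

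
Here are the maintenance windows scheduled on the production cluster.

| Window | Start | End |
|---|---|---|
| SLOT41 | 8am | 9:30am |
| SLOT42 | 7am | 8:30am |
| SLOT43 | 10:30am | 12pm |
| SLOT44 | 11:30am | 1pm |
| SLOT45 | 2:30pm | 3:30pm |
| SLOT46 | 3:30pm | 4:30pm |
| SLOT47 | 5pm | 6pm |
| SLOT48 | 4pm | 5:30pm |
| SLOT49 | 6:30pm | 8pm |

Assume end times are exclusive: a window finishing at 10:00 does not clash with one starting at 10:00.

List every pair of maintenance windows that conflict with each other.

SLOT41 & SLOT42, SLOT43 & SLOT44, SLOT46 & SLOT48, SLOT47 & SLOT48

Two intervals overlap when each starts before the other ends.
Sorted by start: SLOT42, SLOT41, SLOT43, SLOT44, SLOT45, SLOT46, SLOT48, SLOT47, SLOT49.
SLOT41 starts before SLOT42 ends → SLOT42 and SLOT41 overlap.
SLOT43 starts after SLOT42 ends, so nothing later overlaps SLOT42 either.
SLOT43 starts after SLOT41 ends, so nothing later overlaps SLOT41 either.
SLOT44 starts before SLOT43 ends → SLOT43 and SLOT44 overlap.
SLOT45 starts after SLOT43 ends, so nothing later overlaps SLOT43 either.
SLOT45 starts after SLOT44 ends, so nothing later overlaps SLOT44 either.
SLOT46 starts exactly when SLOT45 ends (back-to-back, no overlap), so nothing later overlaps SLOT45 either.
SLOT48 starts before SLOT46 ends → SLOT46 and SLOT48 overlap.
SLOT47 starts after SLOT46 ends, so nothing later overlaps SLOT46 either.
SLOT47 starts before SLOT48 ends → SLOT48 and SLOT47 overlap.
SLOT49 starts after SLOT48 ends.
SLOT49 starts after SLOT47 ends.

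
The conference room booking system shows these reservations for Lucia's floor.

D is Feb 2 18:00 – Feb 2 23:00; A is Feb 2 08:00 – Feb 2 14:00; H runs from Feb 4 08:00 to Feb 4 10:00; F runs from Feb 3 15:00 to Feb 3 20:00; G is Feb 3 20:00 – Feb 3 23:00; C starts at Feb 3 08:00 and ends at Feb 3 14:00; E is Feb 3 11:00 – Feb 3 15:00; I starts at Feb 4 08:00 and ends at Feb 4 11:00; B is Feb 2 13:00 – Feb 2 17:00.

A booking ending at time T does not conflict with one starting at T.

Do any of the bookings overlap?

Yes

Sorted by start: A, B, D, C, E, F, G, H, I.
B starts before A ends → A and B overlap.
That's a conflict, so the schedule is not conflict-free.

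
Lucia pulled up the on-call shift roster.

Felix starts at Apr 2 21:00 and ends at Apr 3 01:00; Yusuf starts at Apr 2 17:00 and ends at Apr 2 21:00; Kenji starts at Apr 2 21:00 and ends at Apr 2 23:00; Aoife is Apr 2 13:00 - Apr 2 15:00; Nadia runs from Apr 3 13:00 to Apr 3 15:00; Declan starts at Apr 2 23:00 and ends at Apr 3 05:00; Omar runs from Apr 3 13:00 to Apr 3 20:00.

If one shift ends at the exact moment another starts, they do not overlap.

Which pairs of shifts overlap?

Sorted by start: Aoife, Yusuf, Felix, Kenji, Declan, Nadia, Omar.
Yusuf starts after Aoife ends, so nothing later overlaps Aoife either.
Felix starts exactly when Yusuf ends (back-to-back, no overlap), so nothing later overlaps Yusuf either.
Kenji starts before Felix ends → Felix and Kenji overlap.
Declan starts before Felix ends → Felix and Declan overlap.
Nadia starts after Felix ends, so nothing later overlaps Felix either.
Declan starts exactly when Kenji ends (back-to-back, no overlap), so nothing later overlaps Kenji either.
Nadia starts after Declan ends, so nothing later overlaps Declan either.
Omar starts before Nadia ends → Nadia and Omar overlap.

Declan & Felix, Felix & Kenji, Nadia & Omar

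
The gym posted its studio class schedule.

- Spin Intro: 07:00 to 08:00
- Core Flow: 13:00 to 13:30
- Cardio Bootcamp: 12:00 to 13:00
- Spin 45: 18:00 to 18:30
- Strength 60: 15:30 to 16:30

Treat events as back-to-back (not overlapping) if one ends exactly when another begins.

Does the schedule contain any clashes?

Sorted by start: Spin Intro, Cardio Bootcamp, Core Flow, Strength 60, Spin 45.
Cardio Bootcamp starts after Spin Intro ends, so Spin Intro has no further overlaps.
Core Flow starts exactly when Cardio Bootcamp ends (back-to-back, no overlap), so Cardio Bootcamp has no further overlaps.
Strength 60 starts after Core Flow ends, so Core Flow has no further overlaps.
Spin 45 starts after Strength 60 ends.
Every pair is clear; the schedule has no overlaps.

No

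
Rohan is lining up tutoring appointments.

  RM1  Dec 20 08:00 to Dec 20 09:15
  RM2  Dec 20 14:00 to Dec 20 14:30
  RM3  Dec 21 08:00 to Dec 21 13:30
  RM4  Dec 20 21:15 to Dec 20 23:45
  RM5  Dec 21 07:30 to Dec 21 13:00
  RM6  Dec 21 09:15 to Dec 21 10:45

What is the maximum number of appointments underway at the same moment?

3

Walk through starts and ends in time order (an end at T is processed before a start at T):
Dec 20 08:00 start RM1 → 1
Dec 20 09:15 end RM1 → 0
Dec 20 14:00 start RM2 → 1
Dec 20 14:30 end RM2 → 0
Dec 20 21:15 start RM4 → 1
Dec 20 23:45 end RM4 → 0
Dec 21 07:30 start RM5 → 1
Dec 21 08:00 start RM3 → 2
Dec 21 09:15 start RM6 → 3
Dec 21 10:45 end RM6 → 2
Dec 21 13:00 end RM5 → 1
Dec 21 13:30 end RM3 → 0
Peak is 3, at Dec 21 09:15 (RM3, RM5, RM6).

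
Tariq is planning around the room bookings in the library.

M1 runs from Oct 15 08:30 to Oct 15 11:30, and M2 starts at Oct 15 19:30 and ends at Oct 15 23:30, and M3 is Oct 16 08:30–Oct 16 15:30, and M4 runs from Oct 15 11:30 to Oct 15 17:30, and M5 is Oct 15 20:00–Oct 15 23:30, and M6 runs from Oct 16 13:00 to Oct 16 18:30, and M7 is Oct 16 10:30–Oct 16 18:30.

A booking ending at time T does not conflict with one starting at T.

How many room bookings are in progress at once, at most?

3

Sort all start/end points and keep a running count:
Oct 15 08:30 start M1 → 1
Oct 15 11:30 end M1 → 0
Oct 15 11:30 start M4 → 1
Oct 15 17:30 end M4 → 0
Oct 15 19:30 start M2 → 1
Oct 15 20:00 start M5 → 2
Oct 15 23:30 end M2 → 1
Oct 15 23:30 end M5 → 0
Oct 16 08:30 start M3 → 1
Oct 16 10:30 start M7 → 2
Oct 16 13:00 start M6 → 3
Oct 16 15:30 end M3 → 2
Oct 16 18:30 end M6 → 1
Oct 16 18:30 end M7 → 0
Peak is 3, at Oct 16 13:00 (M3, M6, M7).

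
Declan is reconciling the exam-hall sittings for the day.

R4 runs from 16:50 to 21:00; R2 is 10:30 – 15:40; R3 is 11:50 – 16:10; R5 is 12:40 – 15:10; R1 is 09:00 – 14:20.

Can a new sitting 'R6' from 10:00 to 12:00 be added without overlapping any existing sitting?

No — it overlaps R1, R2, R3

R1: starts 09:00 before R6 ends 12:00, and ends 14:20 after R6 starts 10:00 → overlap.
R2: starts 10:30 before R6 ends 12:00, and ends 15:40 after R6 starts 10:00 → overlap.
R3: starts 11:50 before R6 ends 12:00, and ends 16:10 after R6 starts 10:00 → overlap.
R5: starts 12:40 at or after R6 ends 12:00 → clear.
R4: starts 16:50 at or after R6 ends 12:00 → clear.
R6 overlaps R1, R2, R3.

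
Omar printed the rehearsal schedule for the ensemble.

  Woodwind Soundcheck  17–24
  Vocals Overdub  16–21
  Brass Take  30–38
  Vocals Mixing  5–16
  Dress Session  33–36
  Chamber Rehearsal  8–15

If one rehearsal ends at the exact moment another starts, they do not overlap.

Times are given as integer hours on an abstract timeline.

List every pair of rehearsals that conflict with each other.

Brass Take & Dress Session, Chamber Rehearsal & Vocals Mixing, Vocals Overdub & Woodwind Soundcheck

Two intervals overlap when each starts before the other ends.
Sorted by start: Vocals Mixing, Chamber Rehearsal, Vocals Overdub, Woodwind Soundcheck, Brass Take, Dress Session.
Chamber Rehearsal starts before Vocals Mixing ends → Vocals Mixing and Chamber Rehearsal overlap.
Vocals Overdub starts exactly when Vocals Mixing ends (back-to-back, no overlap), so nothing later overlaps Vocals Mixing either.
Vocals Overdub starts after Chamber Rehearsal ends, so nothing later overlaps Chamber Rehearsal either.
Woodwind Soundcheck starts before Vocals Overdub ends → Vocals Overdub and Woodwind Soundcheck overlap.
Brass Take starts after Vocals Overdub ends, so nothing later overlaps Vocals Overdub either.
Brass Take starts after Woodwind Soundcheck ends, so nothing later overlaps Woodwind Soundcheck either.
Dress Session starts before Brass Take ends → Brass Take and Dress Session overlap.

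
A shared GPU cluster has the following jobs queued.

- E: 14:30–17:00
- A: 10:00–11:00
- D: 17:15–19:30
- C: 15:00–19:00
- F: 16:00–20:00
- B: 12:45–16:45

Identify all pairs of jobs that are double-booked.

B & C, B & E, B & F, C & D, C & E, C & F, D & F, E & F

Sorted by start: A, B, E, C, F, D.
B starts after A ends, so A has no further overlaps.
E starts before B ends → B and E overlap.
C starts before B ends → B and C overlap.
F starts before B ends → B and F overlap.
D starts after B ends.
C starts before E ends → E and C overlap.
F starts before E ends → E and F overlap.
D starts after E ends.
F starts before C ends → C and F overlap.
D starts before C ends → C and D overlap.
D starts before F ends → F and D overlap.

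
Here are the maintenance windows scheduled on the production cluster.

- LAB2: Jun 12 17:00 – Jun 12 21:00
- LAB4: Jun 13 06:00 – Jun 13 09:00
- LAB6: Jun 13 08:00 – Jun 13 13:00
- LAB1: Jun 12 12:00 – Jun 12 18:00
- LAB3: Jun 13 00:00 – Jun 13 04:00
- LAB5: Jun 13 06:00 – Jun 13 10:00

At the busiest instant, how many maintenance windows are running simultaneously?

Sweep the timeline, counting +1 at each start and −1 at each end (ends before starts at a tie):
Jun 12 12:00 start LAB1 → 1
Jun 12 17:00 start LAB2 → 2
Jun 12 18:00 end LAB1 → 1
Jun 12 21:00 end LAB2 → 0
Jun 13 00:00 start LAB3 → 1
Jun 13 04:00 end LAB3 → 0
Jun 13 06:00 start LAB4 → 1
Jun 13 06:00 start LAB5 → 2
Jun 13 08:00 start LAB6 → 3
Jun 13 09:00 end LAB4 → 2
Jun 13 10:00 end LAB5 → 1
Jun 13 13:00 end LAB6 → 0
Peak is 3, at Jun 13 08:00 (LAB4, LAB5, LAB6).

3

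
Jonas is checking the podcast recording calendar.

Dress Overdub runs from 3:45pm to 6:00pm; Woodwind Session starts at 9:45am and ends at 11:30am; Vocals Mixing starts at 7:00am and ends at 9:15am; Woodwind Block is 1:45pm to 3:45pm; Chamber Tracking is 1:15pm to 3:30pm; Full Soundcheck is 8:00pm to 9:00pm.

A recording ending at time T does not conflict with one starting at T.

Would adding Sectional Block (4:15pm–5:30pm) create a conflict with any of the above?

Vocals Mixing: ends 9:15am at or before Sectional Block starts 4:15pm → clear.
Woodwind Session: ends 11:30am at or before Sectional Block starts 4:15pm → clear.
Chamber Tracking: ends 3:30pm at or before Sectional Block starts 4:15pm → clear.
Woodwind Block: ends 3:45pm at or before Sectional Block starts 4:15pm → clear.
Dress Overdub: starts 3:45pm before Sectional Block ends 5:30pm, and ends 6:00pm after Sectional Block starts 4:15pm → overlap.
Full Soundcheck: starts 8:00pm at or after Sectional Block ends 5:30pm → clear.
Sectional Block overlaps Dress Overdub.

Yes — it overlaps Dress Overdub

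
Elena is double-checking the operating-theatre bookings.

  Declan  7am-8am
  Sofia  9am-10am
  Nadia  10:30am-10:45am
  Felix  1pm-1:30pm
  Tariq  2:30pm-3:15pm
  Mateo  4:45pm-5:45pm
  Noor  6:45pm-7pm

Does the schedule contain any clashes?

No

Sorted by start: Declan, Sofia, Nadia, Felix, Tariq, Mateo, Noor.
Sofia starts after Declan ends, so Declan has no further overlaps.
Nadia starts after Sofia ends, so Sofia has no further overlaps.
Felix starts after Nadia ends, so Nadia has no further overlaps.
Tariq starts after Felix ends, so Felix has no further overlaps.
Mateo starts after Tariq ends, so Tariq has no further overlaps.
Noor starts after Mateo ends.
Every pair is clear; the schedule has no overlaps.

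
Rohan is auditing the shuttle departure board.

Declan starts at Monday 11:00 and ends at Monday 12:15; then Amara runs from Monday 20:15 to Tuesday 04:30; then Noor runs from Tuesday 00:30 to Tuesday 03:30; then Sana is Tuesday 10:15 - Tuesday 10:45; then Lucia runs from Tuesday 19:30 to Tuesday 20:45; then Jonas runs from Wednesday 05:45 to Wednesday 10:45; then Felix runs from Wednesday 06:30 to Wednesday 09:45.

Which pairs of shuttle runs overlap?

Amara & Noor, Felix & Jonas

Sorted by start: Declan, Amara, Noor, Sana, Lucia, Jonas, Felix.
Amara starts after Declan ends; Declan is clear from here.
Noor starts before Amara ends → Amara and Noor overlap.
Sana starts after Amara ends; Amara is clear from here.
Sana starts after Noor ends; Noor is clear from here.
Lucia starts after Sana ends; Sana is clear from here.
Jonas starts after Lucia ends; Lucia is clear from here.
Felix starts before Jonas ends → Jonas and Felix overlap.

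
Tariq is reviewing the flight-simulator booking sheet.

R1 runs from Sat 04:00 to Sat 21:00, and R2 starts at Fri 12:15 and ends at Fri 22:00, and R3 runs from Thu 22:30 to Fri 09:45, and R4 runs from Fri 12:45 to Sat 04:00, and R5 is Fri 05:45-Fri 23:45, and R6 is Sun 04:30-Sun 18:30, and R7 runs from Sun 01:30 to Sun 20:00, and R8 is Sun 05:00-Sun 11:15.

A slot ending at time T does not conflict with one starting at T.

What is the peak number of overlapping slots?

Sweep the timeline, counting +1 at each start and −1 at each end (ends before starts at a tie):
Thu 22:30 start R3 → 1
Fri 05:45 start R5 → 2
Fri 09:45 end R3 → 1
Fri 12:15 start R2 → 2
Fri 12:45 start R4 → 3
Fri 22:00 end R2 → 2
Fri 23:45 end R5 → 1
Sat 04:00 end R4 → 0
Sat 04:00 start R1 → 1
Sat 21:00 end R1 → 0
Sun 01:30 start R7 → 1
Sun 04:30 start R6 → 2
Sun 05:00 start R8 → 3
Sun 11:15 end R8 → 2
Sun 18:30 end R6 → 1
Sun 20:00 end R7 → 0
Peak is 3, at Fri 12:45 (R2, R4, R5).

3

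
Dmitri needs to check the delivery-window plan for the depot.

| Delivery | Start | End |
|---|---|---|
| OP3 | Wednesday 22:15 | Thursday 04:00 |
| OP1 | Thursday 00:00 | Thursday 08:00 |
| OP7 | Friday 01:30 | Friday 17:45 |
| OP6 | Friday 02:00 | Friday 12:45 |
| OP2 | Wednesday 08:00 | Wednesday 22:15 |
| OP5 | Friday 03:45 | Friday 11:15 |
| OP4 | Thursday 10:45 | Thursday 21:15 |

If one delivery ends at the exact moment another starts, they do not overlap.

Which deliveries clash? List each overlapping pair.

Two intervals overlap when each starts before the other ends.
Sorted by start: OP2, OP3, OP1, OP4, OP7, OP6, OP5.
OP3 starts exactly when OP2 ends (back-to-back, no overlap); OP2 is clear from here.
OP1 starts before OP3 ends → OP3 and OP1 overlap.
OP4 starts after OP3 ends; OP3 is clear from here.
OP4 starts after OP1 ends; OP1 is clear from here.
OP7 starts after OP4 ends; OP4 is clear from here.
OP6 starts before OP7 ends → OP7 and OP6 overlap.
OP5 starts before OP7 ends → OP7 and OP5 overlap.
OP5 starts before OP6 ends → OP6 and OP5 overlap.

OP1 & OP3, OP5 & OP6, OP5 & OP7, OP6 & OP7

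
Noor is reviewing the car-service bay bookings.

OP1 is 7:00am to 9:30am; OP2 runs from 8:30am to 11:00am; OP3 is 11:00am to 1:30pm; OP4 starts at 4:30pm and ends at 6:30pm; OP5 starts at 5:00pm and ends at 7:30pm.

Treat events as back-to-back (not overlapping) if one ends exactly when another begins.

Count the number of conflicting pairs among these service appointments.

Sorted by start: OP1, OP2, OP3, OP4, OP5.
OP2 starts before OP1 ends → OP1 and OP2 overlap.
OP3 starts after OP1 ends; OP1 is clear from here.
OP3 starts exactly when OP2 ends (back-to-back, no overlap); OP2 is clear from here.
OP4 starts after OP3 ends; OP3 is clear from here.
OP5 starts before OP4 ends → OP4 and OP5 overlap.
Overlapping pairs: OP1 & OP2, OP4 & OP5 — 2 in total.

2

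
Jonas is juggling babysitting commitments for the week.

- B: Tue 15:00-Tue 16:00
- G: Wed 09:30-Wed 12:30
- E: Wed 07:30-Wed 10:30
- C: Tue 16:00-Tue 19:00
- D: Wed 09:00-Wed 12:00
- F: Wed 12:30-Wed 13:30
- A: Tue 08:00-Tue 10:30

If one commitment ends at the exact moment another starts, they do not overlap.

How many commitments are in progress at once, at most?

3

Sort all start/end points and keep a running count:
Tue 08:00 start A → 1
Tue 10:30 end A → 0
Tue 15:00 start B → 1
Tue 16:00 end B → 0
Tue 16:00 start C → 1
Tue 19:00 end C → 0
Wed 07:30 start E → 1
Wed 09:00 start D → 2
Wed 09:30 start G → 3
Wed 10:30 end E → 2
Wed 12:00 end D → 1
Wed 12:30 end G → 0
Wed 12:30 start F → 1
Wed 13:30 end F → 0
Peak is 3, at Wed 09:30 (D, E, G).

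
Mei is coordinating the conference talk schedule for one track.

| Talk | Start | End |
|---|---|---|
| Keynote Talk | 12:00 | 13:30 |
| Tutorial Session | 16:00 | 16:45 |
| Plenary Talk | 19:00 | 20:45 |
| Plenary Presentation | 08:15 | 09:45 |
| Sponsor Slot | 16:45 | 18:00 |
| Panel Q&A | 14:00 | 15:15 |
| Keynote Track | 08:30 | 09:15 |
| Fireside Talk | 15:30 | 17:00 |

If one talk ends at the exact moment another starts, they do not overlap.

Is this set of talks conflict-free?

Check each pair: they overlap iff neither finishes before the other starts.
Sorted by start: Plenary Presentation, Keynote Track, Keynote Talk, Panel Q&A, Fireside Talk, Tutorial Session, Sponsor Slot, Plenary Talk.
Keynote Track starts before Plenary Presentation ends → Plenary Presentation and Keynote Track overlap.
That's a conflict, so the schedule is not conflict-free.

No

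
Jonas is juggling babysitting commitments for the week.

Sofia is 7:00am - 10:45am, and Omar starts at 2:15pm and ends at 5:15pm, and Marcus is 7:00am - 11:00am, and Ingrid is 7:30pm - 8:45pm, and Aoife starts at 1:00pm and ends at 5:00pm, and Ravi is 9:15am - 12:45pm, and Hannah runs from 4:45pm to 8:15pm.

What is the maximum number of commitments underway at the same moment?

3

Walk through starts and ends in time order (an end at T is processed before a start at T):
7:00am start Marcus → 1
7:00am start Sofia → 2
9:15am start Ravi → 3
10:45am end Sofia → 2
11:00am end Marcus → 1
12:45pm end Ravi → 0
1:00pm start Aoife → 1
2:15pm start Omar → 2
4:45pm start Hannah → 3
5:00pm end Aoife → 2
5:15pm end Omar → 1
7:30pm start Ingrid → 2
8:15pm end Hannah → 1
8:45pm end Ingrid → 0
Peak is 3, at 9:15am (Marcus, Ravi, Sofia).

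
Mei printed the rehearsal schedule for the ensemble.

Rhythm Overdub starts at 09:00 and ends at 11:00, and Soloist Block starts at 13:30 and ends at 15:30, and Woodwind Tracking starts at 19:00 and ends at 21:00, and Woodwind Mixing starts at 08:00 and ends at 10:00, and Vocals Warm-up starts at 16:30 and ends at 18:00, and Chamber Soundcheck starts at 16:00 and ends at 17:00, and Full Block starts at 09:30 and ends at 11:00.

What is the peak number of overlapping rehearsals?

3

Walk through starts and ends in time order (an end at T is processed before a start at T):
08:00 start Woodwind Mixing → 1
09:00 start Rhythm Overdub → 2
09:30 start Full Block → 3
10:00 end Woodwind Mixing → 2
11:00 end Full Block → 1
11:00 end Rhythm Overdub → 0
13:30 start Soloist Block → 1
15:30 end Soloist Block → 0
16:00 start Chamber Soundcheck → 1
16:30 start Vocals Warm-up → 2
17:00 end Chamber Soundcheck → 1
18:00 end Vocals Warm-up → 0
19:00 start Woodwind Tracking → 1
21:00 end Woodwind Tracking → 0
Peak is 3, at 09:30 (Full Block, Rhythm Overdub, Woodwind Mixing).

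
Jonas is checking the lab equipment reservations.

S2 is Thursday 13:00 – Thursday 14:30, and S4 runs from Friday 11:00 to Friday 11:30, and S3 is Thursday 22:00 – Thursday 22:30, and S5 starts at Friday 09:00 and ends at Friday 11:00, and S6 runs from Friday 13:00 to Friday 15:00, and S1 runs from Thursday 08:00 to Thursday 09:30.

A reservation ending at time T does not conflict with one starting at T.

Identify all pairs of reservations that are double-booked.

Sorted by start: S1, S2, S3, S5, S4, S6.
S2 starts after S1 ends — done with S1.
S3 starts after S2 ends — done with S2.
S5 starts after S3 ends — done with S3.
S4 starts exactly when S5 ends (back-to-back, no overlap) — done with S5.
S6 starts after S4 ends.

no overlapping pairs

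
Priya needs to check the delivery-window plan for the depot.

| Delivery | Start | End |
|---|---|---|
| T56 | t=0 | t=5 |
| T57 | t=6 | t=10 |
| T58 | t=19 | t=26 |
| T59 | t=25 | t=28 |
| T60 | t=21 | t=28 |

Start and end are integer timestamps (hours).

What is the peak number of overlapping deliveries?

3

Sweep the timeline, counting +1 at each start and −1 at each end (ends before starts at a tie):
t=0 start T56 → 1
t=5 end T56 → 0
t=6 start T57 → 1
t=10 end T57 → 0
t=19 start T58 → 1
t=21 start T60 → 2
t=25 start T59 → 3
t=26 end T58 → 2
t=28 end T59 → 1
t=28 end T60 → 0
Peak is 3, at t=25 (T58, T59, T60).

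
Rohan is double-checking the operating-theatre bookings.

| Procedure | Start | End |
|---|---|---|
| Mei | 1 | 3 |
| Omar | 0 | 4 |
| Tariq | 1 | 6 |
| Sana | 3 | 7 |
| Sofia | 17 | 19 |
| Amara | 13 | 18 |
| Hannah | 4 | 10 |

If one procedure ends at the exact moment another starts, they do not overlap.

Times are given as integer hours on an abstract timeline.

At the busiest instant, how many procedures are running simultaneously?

3

Walk through starts and ends in time order (an end at T is processed before a start at T):
0 start Omar → 1
1 start Mei → 2
1 start Tariq → 3
3 end Mei → 2
3 start Sana → 3
4 end Omar → 2
4 start Hannah → 3
6 end Tariq → 2
7 end Sana → 1
10 end Hannah → 0
13 start Amara → 1
17 start Sofia → 2
18 end Amara → 1
19 end Sofia → 0
Peak is 3, at 1 (Mei, Omar, Tariq).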